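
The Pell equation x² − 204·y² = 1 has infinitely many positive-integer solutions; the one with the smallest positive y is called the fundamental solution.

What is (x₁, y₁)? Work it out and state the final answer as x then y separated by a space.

4999 350

d=204: √d = [14; 3,1,1,6,1,1,3,28] (ℓ=8, even), read p_7/q_7
k=0  a_k=14  p_k/q_k = 14/1
…
k=4  a_k=6  p_k/q_k = 657/46
…
k=6  a_k=1  p_k/q_k = 1414/99
k=7  a_k=3  p_k/q_k = 4999/350
→ (4999, 350).  Check: 4999²=24990001, 204·350²=24990000, difference 1.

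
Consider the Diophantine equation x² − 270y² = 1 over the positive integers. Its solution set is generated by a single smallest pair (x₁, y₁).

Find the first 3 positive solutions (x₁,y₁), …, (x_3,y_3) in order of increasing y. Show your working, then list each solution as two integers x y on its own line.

5291 322
55989361 3407404
592479412811 36057148806

d=270: √d = [16; 2,3,6,3,2,32] (ℓ=6, even), read p_5/q_5
i=0: a=16 ⇒ p=16, q=1
i=1: a=2 ⇒ p=33, q=2
i=2: a=3 ⇒ p=115, q=7
i=3: a=6 ⇒ p=723, q=44
i=4: a=3 ⇒ p=2284, q=139
i=5: a=2 ⇒ p=5291, q=322
→ (5291, 322).  Check: 5291²=27994681, 270·322²=27994680, difference 1.
(5291+322√270)^2 = 55989361 + 3407404√270
(5291+322√270)^3 = 592479412811 + 36057148806√270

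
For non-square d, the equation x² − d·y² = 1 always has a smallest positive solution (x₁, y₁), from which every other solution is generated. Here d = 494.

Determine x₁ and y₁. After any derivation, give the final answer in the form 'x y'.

73035 3286

√494 = [22; 4,2,2,1,2,1,2,2,4,44, …], period ℓ=10 (even) → k=9
step 0: (22, 1)  from 22·(1,0) + (0,1)
…
step 7: (6979, 314)  from 2·(2556,115) + (1867,84)
step 8: (16514, 743)  from 2·(6979,314) + (2556,115)
step 9: (73035, 3286)  from 4·(16514,743) + (6979,314)
fundamental: x₁=73035, y₁=3286  (since 5334111225 − 494·10797796 = 1)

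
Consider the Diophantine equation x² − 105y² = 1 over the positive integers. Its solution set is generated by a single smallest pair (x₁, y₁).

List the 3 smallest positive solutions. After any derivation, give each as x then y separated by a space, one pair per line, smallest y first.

√105 → a₀=10, period (4,20); ℓ=2 even so k=1
k=0  a_k=10  p_k/q_k = 10/1
k=1  a_k=4  p_k/q_k = 41/4
→ (41, 4).  Check: 41²=1681, 105·4²=1680, difference 1.
n=2: (41,4)∘(41,4) = (41·41+105·4·4, 41·4+4·41) = (3361,328)
n=3: (3361,328)∘(41,4) = (41·3361+105·4·328, 41·328+4·3361) = (275561,26892)

41 4
3361 328
275561 26892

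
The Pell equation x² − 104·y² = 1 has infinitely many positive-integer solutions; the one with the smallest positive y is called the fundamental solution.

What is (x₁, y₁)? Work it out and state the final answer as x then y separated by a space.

[10; 5,20] for √104; ℓ=2 ⇒ convergent index 1
a_0=10:  p_0=10·1+0=10,  q_0=10·0+1=1
a_1=5:  p_1=5·10+1=51,  q_1=5·1+0=5
fundamental: x₁=51, y₁=5  (since 2601 − 104·25 = 1)

51 5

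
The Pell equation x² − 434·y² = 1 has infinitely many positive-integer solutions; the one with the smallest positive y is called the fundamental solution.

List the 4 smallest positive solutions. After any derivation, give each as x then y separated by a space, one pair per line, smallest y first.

d=434: √d = [20; 1,4,1,40] (ℓ=4, even), read p_3/q_3
i=0: a=20 ⇒ p=20, q=1
i=1: a=1 ⇒ p=21, q=1
i=2: a=4 ⇒ p=104, q=5
i=3: a=1 ⇒ p=125, q=6
fundamental: x₁=125, y₁=6  (since 15625 − 434·36 = 1)
n=2: (125,6)∘(125,6) = (125·125+434·6·6, 125·6+6·125) = (31249,1500)
n=3: (31249,1500)∘(125,6) = (125·31249+434·6·1500, 125·1500+6·31249) = (7812125,374994)
n=4: (7812125,374994)∘(125,6) = (125·7812125+434·6·374994, 125·374994+6·7812125) = (1953000001,93747000)

125 6
31249 1500
7812125 374994
1953000001 93747000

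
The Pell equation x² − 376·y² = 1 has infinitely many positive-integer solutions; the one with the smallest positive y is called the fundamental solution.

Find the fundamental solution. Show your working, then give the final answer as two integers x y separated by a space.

√376 → a₀=19, period (2,1,1,3,1,…,1,2,38); ℓ=16 even so k=15
step 0: (19, 1)  from 19·(1,0) + (0,1)
…
step 2: (58, 3)  from 1·(39,2) + (19,1)
…
step 8: (12953, 668)  from 4·(2928,151) + (1241,64)
step 9: (28834, 1487)  from 2·(12953,668) + (2928,151)
step 10: (70621, 3642)  from 2·(28834,1487) + (12953,668)
…
step 14: (837427, 43187)  from 1·(468441,24158) + (368986,19029)
step 15: (2143295, 110532)  from 2·(837427,43187) + (468441,24158)
→ (2143295, 110532).  Check: 2143295²=4593713457025, 376·110532²=4593713457024, difference 1.

2143295 110532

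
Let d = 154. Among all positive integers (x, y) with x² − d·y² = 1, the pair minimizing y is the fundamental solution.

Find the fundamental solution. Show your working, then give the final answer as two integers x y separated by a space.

√154 → a₀=12, period (2,2,3,1,2,1,3,2,2,24); ℓ=10 even so k=9
step 0: (12, 1)  from 12·(1,0) + (0,1)
step 1: (25, 2)  from 2·(12,1) + (1,0)
…
step 3: (211, 17)  from 3·(62,5) + (25,2)
step 4: (273, 22)  from 1·(211,17) + (62,5)
step 5: (757, 61)  from 2·(273,22) + (211,17)
step 6: (1030, 83)  from 1·(757,61) + (273,22)
…
step 8: (8724, 703)  from 2·(3847,310) + (1030,83)
step 9: (21295, 1716)  from 2·(8724,703) + (3847,310)
(x₁, y₁) = (21295, 1716);  21295² − 154·1716² = 1 ✓

21295 1716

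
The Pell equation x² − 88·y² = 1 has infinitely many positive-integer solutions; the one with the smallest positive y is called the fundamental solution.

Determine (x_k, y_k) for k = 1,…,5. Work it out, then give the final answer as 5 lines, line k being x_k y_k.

[9; 2,1,1,1,2,18] for √88; ℓ=6 ⇒ convergent index 5
k=0  a_k=9  p_k/q_k = 9/1
…
k=3  a_k=1  p_k/q_k = 47/5
k=4  a_k=1  p_k/q_k = 75/8
k=5  a_k=2  p_k/q_k = 197/21
fundamental: x₁=197, y₁=21  (since 38809 − 88·441 = 1)
(x_2, y_2) = (197·197 + 88·21·21, 197·21 + 21·197) = (77617, 8274)
(x_3, y_3) = (197·77617 + 88·21·8274, 197·8274 + 21·77617) = (30580901, 3259935)
(x_4, y_4) = (197·30580901 + 88·21·3259935, 197·3259935 + 21·30580901) = (12048797377, 1284406116)
(x_5, y_5) = (197·12048797377 + 88·21·1284406116, 197·1284406116 + 21·12048797377) = (4747195585637, 506052749769)

197 21
77617 8274
30580901 3259935
12048797377 1284406116
4747195585637 506052749769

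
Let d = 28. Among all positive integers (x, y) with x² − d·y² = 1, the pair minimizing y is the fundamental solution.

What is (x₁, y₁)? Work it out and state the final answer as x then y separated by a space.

d=28: √d = [5; 3,2,3,10] (ℓ=4, even), read p_3/q_3
k=0  a_k=5  p_k/q_k = 5/1
k=1  a_k=3  p_k/q_k = 16/3
k=2  a_k=2  p_k/q_k = 37/7
k=3  a_k=3  p_k/q_k = 127/24
fundamental: x₁=127, y₁=24  (since 16129 − 28·576 = 1)

127 24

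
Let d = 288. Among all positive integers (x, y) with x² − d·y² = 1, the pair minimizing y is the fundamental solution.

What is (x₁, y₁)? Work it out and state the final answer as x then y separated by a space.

d=288: √d = [16; 1,32] (ℓ=2, even), read p_1/q_1
i=0: a=16 ⇒ p=16, q=1
i=1: a=1 ⇒ p=17, q=1
fundamental: x₁=17, y₁=1  (since 289 − 288·1 = 1)

17 1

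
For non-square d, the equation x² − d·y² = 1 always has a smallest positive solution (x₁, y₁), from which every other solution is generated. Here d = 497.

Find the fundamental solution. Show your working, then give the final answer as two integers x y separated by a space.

1201887 53912

d=497: √d = [22; 3,2,2,5,6,5,2,2,3,44] (ℓ=10, even), read p_9/q_9
i=0: a=22 ⇒ p=22, q=1
i=1: a=3 ⇒ p=67, q=3
i=2: a=2 ⇒ p=156, q=7
i=3: a=2 ⇒ p=379, q=17
i=4: a=5 ⇒ p=2051, q=92
…
i=7: a=2 ⇒ p=143637, q=6443
i=8: a=2 ⇒ p=352750, q=15823
i=9: a=3 ⇒ p=1201887, q=53912
(x₁, y₁) = (1201887, 53912);  1201887² − 497·53912² = 1 ✓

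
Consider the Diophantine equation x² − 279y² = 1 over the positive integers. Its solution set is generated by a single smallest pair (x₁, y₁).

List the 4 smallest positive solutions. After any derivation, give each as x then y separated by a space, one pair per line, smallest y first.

1520 91
4620799 276640
14047227440 840985509
42703566796801 2556595670720

√279 → a₀=16, period (1,2,2,1,2,2,1,32); ℓ=8 even so k=7
a_0=16:  p_0=16·1+0=16,  q_0=16·0+1=1
…
a_4=1:  p_4=1·117+50=167,  q_4=1·7+3=10
…
a_6=2:  p_6=2·451+167=1069,  q_6=2·27+10=64
a_7=1:  p_7=1·1069+451=1520,  q_7=1·64+27=91
(x₁, y₁) = (1520, 91);  1520² − 279·91² = 1 ✓
k=2:  x_2 = 1520·1520+279·91·91 = 4620799,  y_2 = 1520·91+91·1520 = 276640
k=3:  x_3 = 1520·4620799+279·91·276640 = 14047227440,  y_3 = 1520·276640+91·4620799 = 840985509
k=4:  x_4 = 1520·14047227440+279·91·840985509 = 42703566796801,  y_4 = 1520·840985509+91·14047227440 = 2556595670720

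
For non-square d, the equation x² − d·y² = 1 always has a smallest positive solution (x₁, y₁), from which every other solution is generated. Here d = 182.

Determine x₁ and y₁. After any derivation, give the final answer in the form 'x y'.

√182 → a₀=13, period (2,26); ℓ=2 even so k=1
a_0=13:  p_0=13·1+0=13,  q_0=13·0+1=1
a_1=2:  p_1=2·13+1=27,  q_1=2·1+0=2
(x₁, y₁) = (27, 2);  27² − 182·2² = 1 ✓

27 2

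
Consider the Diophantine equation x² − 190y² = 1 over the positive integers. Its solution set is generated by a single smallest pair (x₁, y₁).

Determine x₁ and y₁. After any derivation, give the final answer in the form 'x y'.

√190 → a₀=13, period (1,3,1,1,1,…,3,1,26); ℓ=14 even so k=13
a_0=13:  p_0=13·1+0=13,  q_0=13·0+1=1
…
a_2=3:  p_2=3·14+13=55,  q_2=3·1+1=4
…
a_7=2:  p_7=2·510+193=1213,  q_7=2·37+14=88
a_8=2:  p_8=2·1213+510=2936,  q_8=2·88+37=213
a_9=1:  p_9=1·2936+1213=4149,  q_9=1·213+88=301
a_10=1:  p_10=1·4149+2936=7085,  q_10=1·301+213=514
a_11=1:  p_11=1·7085+4149=11234,  q_11=1·514+301=815
a_12=3:  p_12=3·11234+7085=40787,  q_12=3·815+514=2959
a_13=1:  p_13=1·40787+11234=52021,  q_13=1·2959+815=3774
→ (52021, 3774).  Check: 52021²=2706184441, 190·3774²=2706184440, difference 1.

52021 3774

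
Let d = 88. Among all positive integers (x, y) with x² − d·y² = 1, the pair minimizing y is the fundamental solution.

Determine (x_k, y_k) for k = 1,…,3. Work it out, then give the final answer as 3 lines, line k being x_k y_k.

d=88: √d = [9; 2,1,1,1,2,18] (ℓ=6, even), read p_5/q_5
a_0=9:  p_0=9·1+0=9,  q_0=9·0+1=1
a_1=2:  p_1=2·9+1=19,  q_1=2·1+0=2
…
a_4=1:  p_4=1·47+28=75,  q_4=1·5+3=8
a_5=2:  p_5=2·75+47=197,  q_5=2·8+5=21
(x₁, y₁) = (197, 21);  197² − 88·21² = 1 ✓
(x_2, y_2) = (197·197 + 88·21·21, 197·21 + 21·197) = (77617, 8274)
(x_3, y_3) = (197·77617 + 88·21·8274, 197·8274 + 21·77617) = (30580901, 3259935)

197 21
77617 8274
30580901 3259935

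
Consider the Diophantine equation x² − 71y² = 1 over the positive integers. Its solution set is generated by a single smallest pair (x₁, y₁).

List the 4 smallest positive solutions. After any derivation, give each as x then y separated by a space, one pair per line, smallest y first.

√71 → a₀=8, period (2,2,1,7,1,2,2,16); ℓ=8 even so k=7
a_0=8:  p_0=8·1+0=8,  q_0=8·0+1=1
…
a_6=2:  p_6=2·514+455=1483,  q_6=2·61+54=176
a_7=2:  p_7=2·1483+514=3480,  q_7=2·176+61=413
→ (3480, 413).  Check: 3480²=12110400, 71·413²=12110399, difference 1.
(3480+413√71)^2 = 24220799 + 2874480√71
(3480+413√71)^3 = 168576757560 + 20006380387√71
(3480+413√71)^4 = 1173294208396801 + 139244404619040√71

3480 413
24220799 2874480
168576757560 20006380387
1173294208396801 139244404619040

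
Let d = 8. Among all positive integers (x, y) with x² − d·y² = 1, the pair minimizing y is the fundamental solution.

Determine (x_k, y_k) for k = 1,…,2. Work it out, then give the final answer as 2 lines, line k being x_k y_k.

3 1
17 6

√8 = [2; 1,4, …], period ℓ=2 (even) → k=1
k=0  a_k=2  p_k/q_k = 2/1
k=1  a_k=1  p_k/q_k = 3/1
fundamental: x₁=3, y₁=1  (since 9 − 8·1 = 1)
(x_2, y_2) = (3·3 + 8·1·1, 3·1 + 1·3) = (17, 6)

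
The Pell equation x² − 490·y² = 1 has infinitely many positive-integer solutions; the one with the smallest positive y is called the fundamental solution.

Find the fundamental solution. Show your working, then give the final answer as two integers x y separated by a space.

[22; 7,2,1,4,4,4,1,2,7,44] for √490; ℓ=10 ⇒ convergent index 9
i=0: a=22 ⇒ p=22, q=1
i=1: a=7 ⇒ p=155, q=7
i=2: a=2 ⇒ p=332, q=15
i=3: a=1 ⇒ p=487, q=22
…
i=5: a=4 ⇒ p=9607, q=434
i=6: a=4 ⇒ p=40708, q=1839
i=7: a=1 ⇒ p=50315, q=2273
i=8: a=2 ⇒ p=141338, q=6385
i=9: a=7 ⇒ p=1039681, q=46968
fundamental: x₁=1039681, y₁=46968  (since 1080936581761 − 490·2205993024 = 1)

1039681 46968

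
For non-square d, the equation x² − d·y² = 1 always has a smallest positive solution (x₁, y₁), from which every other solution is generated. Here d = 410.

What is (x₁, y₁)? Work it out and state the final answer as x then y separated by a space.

d=410: √d = [20; 4,40] (ℓ=2, even), read p_1/q_1
i=0: a=20 ⇒ p=20, q=1
i=1: a=4 ⇒ p=81, q=4
(x₁, y₁) = (81, 4);  81² − 410·4² = 1 ✓

81 4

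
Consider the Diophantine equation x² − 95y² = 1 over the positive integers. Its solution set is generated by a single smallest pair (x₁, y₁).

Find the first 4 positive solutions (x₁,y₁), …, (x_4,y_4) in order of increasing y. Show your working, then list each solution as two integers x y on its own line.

39 4
3041 312
237159 24332
18495361 1897584

d=95: √d = [9; 1,2,1,18] (ℓ=4, even), read p_3/q_3
step 0: (9, 1)  from 9·(1,0) + (0,1)
step 1: (10, 1)  from 1·(9,1) + (1,0)
step 2: (29, 3)  from 2·(10,1) + (9,1)
step 3: (39, 4)  from 1·(29,3) + (10,1)
fundamental: x₁=39, y₁=4  (since 1521 − 95·16 = 1)
(39+4√95)^2 = 3041 + 312√95
(39+4√95)^3 = 237159 + 24332√95
(39+4√95)^4 = 18495361 + 1897584√95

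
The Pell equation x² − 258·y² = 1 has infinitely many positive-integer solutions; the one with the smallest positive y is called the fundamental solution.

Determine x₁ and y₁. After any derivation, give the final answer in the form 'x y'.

[16; 16,32] for √258; ℓ=2 ⇒ convergent index 1
k=0  a_k=16  p_k/q_k = 16/1
k=1  a_k=16  p_k/q_k = 257/16
→ (257, 16).  Check: 257²=66049, 258·16²=66048, difference 1.

257 16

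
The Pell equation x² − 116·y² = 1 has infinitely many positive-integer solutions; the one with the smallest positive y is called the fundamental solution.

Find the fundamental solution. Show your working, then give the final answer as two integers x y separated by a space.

9801 910

[10; 1,3,2,1,4,1,2,3,1,20] for √116; ℓ=10 ⇒ convergent index 9
k=0  a_k=10  p_k/q_k = 10/1
k=1  a_k=1  p_k/q_k = 11/1
k=2  a_k=3  p_k/q_k = 43/4
k=3  a_k=2  p_k/q_k = 97/9
…
k=8  a_k=3  p_k/q_k = 7550/701
k=9  a_k=1  p_k/q_k = 9801/910
→ (9801, 910).  Check: 9801²=96059601, 116·910²=96059600, difference 1.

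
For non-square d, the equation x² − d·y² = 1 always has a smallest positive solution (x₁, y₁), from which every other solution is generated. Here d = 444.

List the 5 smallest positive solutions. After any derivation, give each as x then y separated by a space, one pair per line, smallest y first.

295 14
174049 8260
102688615 4873386
60586108801 2875289480
35745701503975 1696415919814

√444 → a₀=21, period (14,42); ℓ=2 even so k=1
step 0: (21, 1)  from 21·(1,0) + (0,1)
step 1: (295, 14)  from 14·(21,1) + (1,0)
fundamental: x₁=295, y₁=14  (since 87025 − 444·196 = 1)
(295+14√444)^2 = 174049 + 8260√444
(295+14√444)^3 = 102688615 + 4873386√444
(295+14√444)^4 = 60586108801 + 2875289480√444
(295+14√444)^5 = 35745701503975 + 1696415919814√444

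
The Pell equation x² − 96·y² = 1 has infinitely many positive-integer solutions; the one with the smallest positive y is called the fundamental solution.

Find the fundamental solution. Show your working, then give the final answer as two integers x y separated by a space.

√96 → a₀=9, period (1,3,1,18); ℓ=4 even so k=3
a_0=9:  p_0=9·1+0=9,  q_0=9·0+1=1
a_1=1:  p_1=1·9+1=10,  q_1=1·1+0=1
a_2=3:  p_2=3·10+9=39,  q_2=3·1+1=4
a_3=1:  p_3=1·39+10=49,  q_3=1·4+1=5
(x₁, y₁) = (49, 5);  49² − 96·5² = 1 ✓

49 5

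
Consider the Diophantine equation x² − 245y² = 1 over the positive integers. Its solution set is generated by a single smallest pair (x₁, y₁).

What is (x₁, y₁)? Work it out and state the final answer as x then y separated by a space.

51841 3312

[15; 1,1,1,7,6,7,1,1,1,30] for √245; ℓ=10 ⇒ convergent index 9
step 0: (15, 1)  from 15·(1,0) + (0,1)
step 1: (16, 1)  from 1·(15,1) + (1,0)
step 2: (31, 2)  from 1·(16,1) + (15,1)
step 3: (47, 3)  from 1·(31,2) + (16,1)
…
step 5: (2207, 141)  from 6·(360,23) + (47,3)
step 6: (15809, 1010)  from 7·(2207,141) + (360,23)
step 7: (18016, 1151)  from 1·(15809,1010) + (2207,141)
step 8: (33825, 2161)  from 1·(18016,1151) + (15809,1010)
step 9: (51841, 3312)  from 1·(33825,2161) + (18016,1151)
→ (51841, 3312).  Check: 51841²=2687489281, 245·3312²=2687489280, difference 1.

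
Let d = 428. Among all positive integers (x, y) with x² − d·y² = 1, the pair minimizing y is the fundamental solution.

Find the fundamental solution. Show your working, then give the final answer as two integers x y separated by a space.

1850887 89466

d=428: √d = [20; 1,2,4,1,5,10,5,1,4,2,1,40] (ℓ=12, even), read p_11/q_11
a_0=20:  p_0=20·1+0=20,  q_0=20·0+1=1
a_1=1:  p_1=1·20+1=21,  q_1=1·1+0=1
a_2=2:  p_2=2·21+20=62,  q_2=2·1+1=3
a_3=4:  p_3=4·62+21=269,  q_3=4·3+1=13
a_4=1:  p_4=1·269+62=331,  q_4=1·13+3=16
…
a_6=10:  p_6=10·1924+331=19571,  q_6=10·93+16=946
a_7=5:  p_7=5·19571+1924=99779,  q_7=5·946+93=4823
a_8=1:  p_8=1·99779+19571=119350,  q_8=1·4823+946=5769
a_9=4:  p_9=4·119350+99779=577179,  q_9=4·5769+4823=27899
a_10=2:  p_10=2·577179+119350=1273708,  q_10=2·27899+5769=61567
a_11=1:  p_11=1·1273708+577179=1850887,  q_11=1·61567+27899=89466
→ (1850887, 89466).  Check: 1850887²=3425782686769, 428·89466²=3425782686768, difference 1.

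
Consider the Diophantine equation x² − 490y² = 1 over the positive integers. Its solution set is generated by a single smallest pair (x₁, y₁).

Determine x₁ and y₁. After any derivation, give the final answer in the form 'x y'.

√490 → a₀=22, period (7,2,1,4,4,4,1,2,7,44); ℓ=10 even so k=9
i=0: a=22 ⇒ p=22, q=1
i=1: a=7 ⇒ p=155, q=7
i=2: a=2 ⇒ p=332, q=15
i=3: a=1 ⇒ p=487, q=22
i=4: a=4 ⇒ p=2280, q=103
i=5: a=4 ⇒ p=9607, q=434
i=6: a=4 ⇒ p=40708, q=1839
…
i=8: a=2 ⇒ p=141338, q=6385
i=9: a=7 ⇒ p=1039681, q=46968
fundamental: x₁=1039681, y₁=46968  (since 1080936581761 − 490·2205993024 = 1)

1039681 46968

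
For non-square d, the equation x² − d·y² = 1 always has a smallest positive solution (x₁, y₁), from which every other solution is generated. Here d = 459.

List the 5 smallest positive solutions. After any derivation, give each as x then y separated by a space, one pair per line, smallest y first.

[21; 2,2,1,4,21,4,1,2,2,42] for √459; ℓ=10 ⇒ convergent index 9
step 0: (21, 1)  from 21·(1,0) + (0,1)
step 1: (43, 2)  from 2·(21,1) + (1,0)
step 2: (107, 5)  from 2·(43,2) + (21,1)
…
step 4: (707, 33)  from 4·(150,7) + (107,5)
…
step 7: (75692, 3533)  from 1·(60695,2833) + (14997,700)
step 8: (212079, 9899)  from 2·(75692,3533) + (60695,2833)
step 9: (499850, 23331)  from 2·(212079,9899) + (75692,3533)
fundamental: x₁=499850, y₁=23331  (since 249850022500 − 459·544335561 = 1)
n=2: (499850,23331)∘(499850,23331) = (499850·499850+459·23331·23331, 499850·23331+23331·499850) = (499700044999,23324000700)
n=3: (499700044999,23324000700)∘(499850,23331) = (499850·499700044999+459·23331·23324000700, 499850·23324000700+23331·499700044999) = (499550134985000450,23317003499766669)
n=4: (499550134985000450,23317003499766669)∘(499850,23331) = (499850·499550134985000450+459·23331·23317003499766669, 499850·23317003499766669+23331·499550134985000450) = (499400269944005249820001,23310008398693414998600)
n=5: (499400269944005249820001,23310008398693414998600)∘(499850,23331) = (499850·499400269944005249820001+459·23331·23310008398693414998600, 499850·23310008398693414998600+23331·499400269944005249820001) = (499250449862522498110069999250,23303015396150489970600653331)

499850 23331
499700044999 23324000700
499550134985000450 23317003499766669
499400269944005249820001 23310008398693414998600
499250449862522498110069999250 23303015396150489970600653331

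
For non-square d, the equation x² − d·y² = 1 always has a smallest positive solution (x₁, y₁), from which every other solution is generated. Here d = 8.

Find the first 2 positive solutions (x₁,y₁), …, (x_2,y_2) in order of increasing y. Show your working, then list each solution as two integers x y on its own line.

3 1
17 6

√8 → a₀=2, period (1,4); ℓ=2 even so k=1
k=0  a_k=2  p_k/q_k = 2/1
k=1  a_k=1  p_k/q_k = 3/1
fundamental: x₁=3, y₁=1  (since 9 − 8·1 = 1)
k=2:  x_2 = 3·3+8·1·1 = 17,  y_2 = 3·1+1·3 = 6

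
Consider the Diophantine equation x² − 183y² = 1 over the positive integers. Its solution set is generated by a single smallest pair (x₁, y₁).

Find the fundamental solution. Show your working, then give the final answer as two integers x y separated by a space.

487 36

[13; 1,1,8,1,1,26] for √183; ℓ=6 ⇒ convergent index 5
a_0=13:  p_0=13·1+0=13,  q_0=13·0+1=1
a_1=1:  p_1=1·13+1=14,  q_1=1·1+0=1
a_2=1:  p_2=1·14+13=27,  q_2=1·1+1=2
…
a_4=1:  p_4=1·230+27=257,  q_4=1·17+2=19
a_5=1:  p_5=1·257+230=487,  q_5=1·19+17=36
fundamental: x₁=487, y₁=36  (since 237169 − 183·1296 = 1)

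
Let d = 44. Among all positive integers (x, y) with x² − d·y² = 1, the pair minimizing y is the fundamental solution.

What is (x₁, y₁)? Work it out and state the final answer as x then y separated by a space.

√44 = [6; 1,1,1,2,1,1,1,12, …], period ℓ=8 (even) → k=7
i=0: a=6 ⇒ p=6, q=1
i=1: a=1 ⇒ p=7, q=1
i=2: a=1 ⇒ p=13, q=2
…
i=4: a=2 ⇒ p=53, q=8
…
i=6: a=1 ⇒ p=126, q=19
i=7: a=1 ⇒ p=199, q=30
→ (199, 30).  Check: 199²=39601, 44·30²=39600, difference 1.

199 30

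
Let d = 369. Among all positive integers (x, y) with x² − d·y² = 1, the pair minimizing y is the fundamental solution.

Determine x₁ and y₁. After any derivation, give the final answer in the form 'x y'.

8396801 437120

√369 = [19; 4,1,3,2,7,4,7,2,3,1,4,38, …], period ℓ=12 (even) → k=11
a_0=19:  p_0=19·1+0=19,  q_0=19·0+1=1
…
a_2=1:  p_2=1·77+19=96,  q_2=1·4+1=5
a_3=3:  p_3=3·96+77=365,  q_3=3·5+4=19
a_4=2:  p_4=2·365+96=826,  q_4=2·19+5=43
a_5=7:  p_5=7·826+365=6147,  q_5=7·43+19=320
a_6=4:  p_6=4·6147+826=25414,  q_6=4·320+43=1323
a_7=7:  p_7=7·25414+6147=184045,  q_7=7·1323+320=9581
…
a_9=3:  p_9=3·393504+184045=1364557,  q_9=3·20485+9581=71036
a_10=1:  p_10=1·1364557+393504=1758061,  q_10=1·71036+20485=91521
a_11=4:  p_11=4·1758061+1364557=8396801,  q_11=4·91521+71036=437120
fundamental: x₁=8396801, y₁=437120  (since 70506267033601 − 369·191073894400 = 1)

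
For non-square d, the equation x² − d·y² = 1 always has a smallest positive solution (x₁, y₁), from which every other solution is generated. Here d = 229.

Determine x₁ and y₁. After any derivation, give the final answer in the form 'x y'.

5848201 386460

√229 → a₀=15, period (7,1,1,7,30); ℓ=5 odd so k=9
i=0: a=15 ⇒ p=15, q=1
i=1: a=7 ⇒ p=106, q=7
i=2: a=1 ⇒ p=121, q=8
i=3: a=1 ⇒ p=227, q=15
i=4: a=7 ⇒ p=1710, q=113
i=5: a=30 ⇒ p=51527, q=3405
i=6: a=7 ⇒ p=362399, q=23948
i=7: a=1 ⇒ p=413926, q=27353
i=8: a=1 ⇒ p=776325, q=51301
i=9: a=7 ⇒ p=5848201, q=386460
(x₁, y₁) = (5848201, 386460);  5848201² − 229·386460² = 1 ✓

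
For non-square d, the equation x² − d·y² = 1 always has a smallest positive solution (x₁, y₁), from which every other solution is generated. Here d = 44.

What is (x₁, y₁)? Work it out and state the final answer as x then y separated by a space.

√44 → a₀=6, period (1,1,1,2,1,1,1,12); ℓ=8 even so k=7
k=0  a_k=6  p_k/q_k = 6/1
k=1  a_k=1  p_k/q_k = 7/1
k=2  a_k=1  p_k/q_k = 13/2
k=3  a_k=1  p_k/q_k = 20/3
…
k=6  a_k=1  p_k/q_k = 126/19
k=7  a_k=1  p_k/q_k = 199/30
→ (199, 30).  Check: 199²=39601, 44·30²=39600, difference 1.

199 30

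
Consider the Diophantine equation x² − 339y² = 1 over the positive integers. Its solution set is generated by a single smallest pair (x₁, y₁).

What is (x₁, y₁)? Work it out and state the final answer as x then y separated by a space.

√339 → a₀=18, period (2,2,2,1,17,1,2,2,2,36); ℓ=10 even so k=9
i=0: a=18 ⇒ p=18, q=1
i=1: a=2 ⇒ p=37, q=2
i=2: a=2 ⇒ p=92, q=5
…
i=4: a=1 ⇒ p=313, q=17
…
i=6: a=1 ⇒ p=5855, q=318
i=7: a=2 ⇒ p=17252, q=937
i=8: a=2 ⇒ p=40359, q=2192
i=9: a=2 ⇒ p=97970, q=5321
→ (97970, 5321).  Check: 97970²=9598120900, 339·5321²=9598120899, difference 1.

97970 5321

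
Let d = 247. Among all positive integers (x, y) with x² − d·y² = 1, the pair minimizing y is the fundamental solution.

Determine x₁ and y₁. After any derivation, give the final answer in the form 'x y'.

85292 5427

d=247: √d = [15; 1,2,1,1,9,1,9,1,1,2,1,30] (ℓ=12, even), read p_11/q_11
a_0=15:  p_0=15·1+0=15,  q_0=15·0+1=1
…
a_2=2:  p_2=2·16+15=47,  q_2=2·1+1=3
a_3=1:  p_3=1·47+16=63,  q_3=1·3+1=4
a_4=1:  p_4=1·63+47=110,  q_4=1·4+3=7
…
a_7=9:  p_7=9·1163+1053=11520,  q_7=9·74+67=733
a_8=1:  p_8=1·11520+1163=12683,  q_8=1·733+74=807
a_9=1:  p_9=1·12683+11520=24203,  q_9=1·807+733=1540
a_10=2:  p_10=2·24203+12683=61089,  q_10=2·1540+807=3887
a_11=1:  p_11=1·61089+24203=85292,  q_11=1·3887+1540=5427
→ (85292, 5427).  Check: 85292²=7274725264, 247·5427²=7274725263, difference 1.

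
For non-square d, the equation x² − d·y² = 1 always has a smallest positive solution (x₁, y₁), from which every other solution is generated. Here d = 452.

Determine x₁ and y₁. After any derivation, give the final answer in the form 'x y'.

√452 = [21; 3,1,5,3,10,3,5,1,3,42, …], period ℓ=10 (even) → k=9
step 0: (21, 1)  from 21·(1,0) + (0,1)
step 1: (64, 3)  from 3·(21,1) + (1,0)
step 2: (85, 4)  from 1·(64,3) + (21,1)
step 3: (489, 23)  from 5·(85,4) + (64,3)
…
step 5: (16009, 753)  from 10·(1552,73) + (489,23)
step 6: (49579, 2332)  from 3·(16009,753) + (1552,73)
…
step 8: (313483, 14745)  from 1·(263904,12413) + (49579,2332)
step 9: (1204353, 56648)  from 3·(313483,14745) + (263904,12413)
fundamental: x₁=1204353, y₁=56648  (since 1450466148609 − 452·3208995904 = 1)

1204353 56648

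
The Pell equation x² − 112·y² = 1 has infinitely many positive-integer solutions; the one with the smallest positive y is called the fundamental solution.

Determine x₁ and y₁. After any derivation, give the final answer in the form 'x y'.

127 12

[10; 1,1,2,1,1,20] for √112; ℓ=6 ⇒ convergent index 5
a_0=10:  p_0=10·1+0=10,  q_0=10·0+1=1
…
a_3=2:  p_3=2·21+11=53,  q_3=2·2+1=5
a_4=1:  p_4=1·53+21=74,  q_4=1·5+2=7
a_5=1:  p_5=1·74+53=127,  q_5=1·7+5=12
(x₁, y₁) = (127, 12);  127² − 112·12² = 1 ✓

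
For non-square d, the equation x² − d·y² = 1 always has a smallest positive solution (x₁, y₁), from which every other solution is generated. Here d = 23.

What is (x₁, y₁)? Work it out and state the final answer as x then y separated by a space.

√23 = [4; 1,3,1,8, …], period ℓ=4 (even) → k=3
k=0  a_k=4  p_k/q_k = 4/1
…
k=2  a_k=3  p_k/q_k = 19/4
k=3  a_k=1  p_k/q_k = 24/5
fundamental: x₁=24, y₁=5  (since 576 − 23·25 = 1)

24 5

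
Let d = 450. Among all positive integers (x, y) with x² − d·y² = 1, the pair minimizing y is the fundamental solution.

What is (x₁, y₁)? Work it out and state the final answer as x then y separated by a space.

√450 → a₀=21, period (4,1,2,4,2,1,4,42); ℓ=8 even so k=7
a_0=21:  p_0=21·1+0=21,  q_0=21·0+1=1
…
a_2=1:  p_2=1·85+21=106,  q_2=1·4+1=5
a_3=2:  p_3=2·106+85=297,  q_3=2·5+4=14
a_4=4:  p_4=4·297+106=1294,  q_4=4·14+5=61
…
a_6=1:  p_6=1·2885+1294=4179,  q_6=1·136+61=197
a_7=4:  p_7=4·4179+2885=19601,  q_7=4·197+136=924
(x₁, y₁) = (19601, 924);  19601² − 450·924² = 1 ✓

19601 924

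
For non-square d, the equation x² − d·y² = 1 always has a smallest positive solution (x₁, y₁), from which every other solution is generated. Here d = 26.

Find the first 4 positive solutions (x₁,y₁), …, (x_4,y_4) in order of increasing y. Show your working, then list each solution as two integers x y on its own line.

√26 → a₀=5, period (10); ℓ=1 odd so k=1
i=0: a=5 ⇒ p=5, q=1
i=1: a=10 ⇒ p=51, q=10
(x₁, y₁) = (51, 10);  51² − 26·10² = 1 ✓
(x_2, y_2) = (51·51 + 26·10·10, 51·10 + 10·51) = (5201, 1020)
(x_3, y_3) = (51·5201 + 26·10·1020, 51·1020 + 10·5201) = (530451, 104030)
(x_4, y_4) = (51·530451 + 26·10·104030, 51·104030 + 10·530451) = (54100801, 10610040)

51 10
5201 1020
530451 104030
54100801 10610040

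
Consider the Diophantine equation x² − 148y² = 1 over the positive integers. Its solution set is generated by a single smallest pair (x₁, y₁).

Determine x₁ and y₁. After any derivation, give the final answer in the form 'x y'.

[12; 6,24] for √148; ℓ=2 ⇒ convergent index 1
i=0: a=12 ⇒ p=12, q=1
i=1: a=6 ⇒ p=73, q=6
→ (73, 6).  Check: 73²=5329, 148·6²=5328, difference 1.

73 6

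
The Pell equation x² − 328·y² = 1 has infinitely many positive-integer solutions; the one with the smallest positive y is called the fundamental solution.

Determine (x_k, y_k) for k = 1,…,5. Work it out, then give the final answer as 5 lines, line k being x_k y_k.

[18; 9,36] for √328; ℓ=2 ⇒ convergent index 1
i=0: a=18 ⇒ p=18, q=1
i=1: a=9 ⇒ p=163, q=9
(x₁, y₁) = (163, 9);  163² − 328·9² = 1 ✓
(x_2, y_2) = (163·163 + 328·9·9, 163·9 + 9·163) = (53137, 2934)
(x_3, y_3) = (163·53137 + 328·9·2934, 163·2934 + 9·53137) = (17322499, 956475)
(x_4, y_4) = (163·17322499 + 328·9·956475, 163·956475 + 9·17322499) = (5647081537, 311807916)
(x_5, y_5) = (163·5647081537 + 328·9·311807916, 163·311807916 + 9·5647081537) = (1840931258563, 101648424141)

163 9
53137 2934
17322499 956475
5647081537 311807916
1840931258563 101648424141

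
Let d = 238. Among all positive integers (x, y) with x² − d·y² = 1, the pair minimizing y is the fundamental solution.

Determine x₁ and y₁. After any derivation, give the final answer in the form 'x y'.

[15; 2,2,1,14,1,2,2,30] for √238; ℓ=8 ⇒ convergent index 7
k=0  a_k=15  p_k/q_k = 15/1
…
k=2  a_k=2  p_k/q_k = 77/5
k=3  a_k=1  p_k/q_k = 108/7
k=4  a_k=14  p_k/q_k = 1589/103
k=5  a_k=1  p_k/q_k = 1697/110
k=6  a_k=2  p_k/q_k = 4983/323
k=7  a_k=2  p_k/q_k = 11663/756
→ (11663, 756).  Check: 11663²=136025569, 238·756²=136025568, difference 1.

11663 756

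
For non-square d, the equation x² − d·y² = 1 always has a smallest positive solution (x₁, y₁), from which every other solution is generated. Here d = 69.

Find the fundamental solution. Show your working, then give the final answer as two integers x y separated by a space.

[8; 3,3,1,4,1,3,3,16] for √69; ℓ=8 ⇒ convergent index 7
a_0=8:  p_0=8·1+0=8,  q_0=8·0+1=1
a_1=3:  p_1=3·8+1=25,  q_1=3·1+0=3
a_2=3:  p_2=3·25+8=83,  q_2=3·3+1=10
a_3=1:  p_3=1·83+25=108,  q_3=1·10+3=13
…
a_5=1:  p_5=1·515+108=623,  q_5=1·62+13=75
a_6=3:  p_6=3·623+515=2384,  q_6=3·75+62=287
a_7=3:  p_7=3·2384+623=7775,  q_7=3·287+75=936
(x₁, y₁) = (7775, 936);  7775² − 69·936² = 1 ✓

7775 936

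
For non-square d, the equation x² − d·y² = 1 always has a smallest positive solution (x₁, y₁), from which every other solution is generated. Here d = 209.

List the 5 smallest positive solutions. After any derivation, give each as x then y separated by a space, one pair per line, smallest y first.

46551 3220
4333991201 299788440
403503248748951 27910903337660
37566959460690844801 2598560922243032880
3497559059305735783913751 241931218954759943856100

[14; 2,5,3,2,3,5,2,28] for √209; ℓ=8 ⇒ convergent index 7
i=0: a=14 ⇒ p=14, q=1
…
i=4: a=2 ⇒ p=1171, q=81
…
i=6: a=5 ⇒ p=21266, q=1471
i=7: a=2 ⇒ p=46551, q=3220
→ (46551, 3220).  Check: 46551²=2166995601, 209·3220²=2166995600, difference 1.
k=2:  x_2 = 46551·46551+209·3220·3220 = 4333991201,  y_2 = 46551·3220+3220·46551 = 299788440
k=3:  x_3 = 46551·4333991201+209·3220·299788440 = 403503248748951,  y_3 = 46551·299788440+3220·4333991201 = 27910903337660
k=4:  x_4 = 46551·403503248748951+209·3220·27910903337660 = 37566959460690844801,  y_4 = 46551·27910903337660+3220·403503248748951 = 2598560922243032880
k=5:  x_5 = 46551·37566959460690844801+209·3220·2598560922243032880 = 3497559059305735783913751,  y_5 = 46551·2598560922243032880+3220·37566959460690844801 = 241931218954759943856100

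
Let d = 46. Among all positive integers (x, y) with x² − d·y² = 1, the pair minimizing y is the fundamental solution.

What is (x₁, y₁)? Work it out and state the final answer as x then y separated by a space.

24335 3588

√46 → a₀=6, period (1,3,1,1,2,6,2,1,1,3,1,12); ℓ=12 even so k=11
i=0: a=6 ⇒ p=6, q=1
i=1: a=1 ⇒ p=7, q=1
i=2: a=3 ⇒ p=27, q=4
i=3: a=1 ⇒ p=34, q=5
i=4: a=1 ⇒ p=61, q=9
…
i=6: a=6 ⇒ p=997, q=147
i=7: a=2 ⇒ p=2150, q=317
i=8: a=1 ⇒ p=3147, q=464
…
i=10: a=3 ⇒ p=19038, q=2807
i=11: a=1 ⇒ p=24335, q=3588
(x₁, y₁) = (24335, 3588);  24335² − 46·3588² = 1 ✓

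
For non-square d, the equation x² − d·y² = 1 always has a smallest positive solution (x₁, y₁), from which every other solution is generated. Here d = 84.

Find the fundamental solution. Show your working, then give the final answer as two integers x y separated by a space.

d=84: √d = [9; 6,18] (ℓ=2, even), read p_1/q_1
a_0=9:  p_0=9·1+0=9,  q_0=9·0+1=1
a_1=6:  p_1=6·9+1=55,  q_1=6·1+0=6
(x₁, y₁) = (55, 6);  55² − 84·6² = 1 ✓

55 6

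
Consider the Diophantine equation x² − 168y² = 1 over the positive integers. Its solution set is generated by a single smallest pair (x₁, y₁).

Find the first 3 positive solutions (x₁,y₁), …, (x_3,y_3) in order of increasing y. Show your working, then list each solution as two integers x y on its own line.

13 1
337 26
8749 675

√168 → a₀=12, period (1,24); ℓ=2 even so k=1
i=0: a=12 ⇒ p=12, q=1
i=1: a=1 ⇒ p=13, q=1
→ (13, 1).  Check: 13²=169, 168·1²=168, difference 1.
(13+1√168)^2 = 337 + 26√168
(13+1√168)^3 = 8749 + 675√168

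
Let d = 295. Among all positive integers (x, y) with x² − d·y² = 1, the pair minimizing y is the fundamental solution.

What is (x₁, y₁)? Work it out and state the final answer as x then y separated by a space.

2024999 117900

d=295: √d = [17; 5,1,2,3,2,6,2,3,2,1,5,34] (ℓ=12, even), read p_11/q_11
step 0: (17, 1)  from 17·(1,0) + (0,1)
step 1: (86, 5)  from 5·(17,1) + (1,0)
step 2: (103, 6)  from 1·(86,5) + (17,1)
step 3: (292, 17)  from 2·(103,6) + (86,5)
step 4: (979, 57)  from 3·(292,17) + (103,6)
…
step 7: (31208, 1817)  from 2·(14479,843) + (2250,131)
step 8: (108103, 6294)  from 3·(31208,1817) + (14479,843)
step 9: (247414, 14405)  from 2·(108103,6294) + (31208,1817)
step 10: (355517, 20699)  from 1·(247414,14405) + (108103,6294)
step 11: (2024999, 117900)  from 5·(355517,20699) + (247414,14405)
→ (2024999, 117900).  Check: 2024999²=4100620950001, 295·117900²=4100620950000, difference 1.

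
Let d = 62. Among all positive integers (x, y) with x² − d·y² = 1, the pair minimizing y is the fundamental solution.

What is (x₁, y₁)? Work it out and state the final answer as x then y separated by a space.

63 8

√62 → a₀=7, period (1,6,1,14); ℓ=4 even so k=3
a_0=7:  p_0=7·1+0=7,  q_0=7·0+1=1
…
a_2=6:  p_2=6·8+7=55,  q_2=6·1+1=7
a_3=1:  p_3=1·55+8=63,  q_3=1·7+1=8
→ (63, 8).  Check: 63²=3969, 62·8²=3968, difference 1.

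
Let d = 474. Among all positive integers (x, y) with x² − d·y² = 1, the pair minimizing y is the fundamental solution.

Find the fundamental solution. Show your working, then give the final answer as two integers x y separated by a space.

√474 = [21; 1,3,2,1,1,…,3,1,42, …], period ℓ=14 (even) → k=13
a_0=21:  p_0=21·1+0=21,  q_0=21·0+1=1
a_1=1:  p_1=1·21+1=22,  q_1=1·1+0=1
…
a_3=2:  p_3=2·87+22=196,  q_3=2·4+1=9
…
a_7=6:  p_7=6·762+479=5051,  q_7=6·35+22=232
a_8=1:  p_8=1·5051+762=5813,  q_8=1·232+35=267
a_9=1:  p_9=1·5813+5051=10864,  q_9=1·267+232=499
a_10=1:  p_10=1·10864+5813=16677,  q_10=1·499+267=766
…
a_12=3:  p_12=3·44218+16677=149331,  q_12=3·2031+766=6859
a_13=1:  p_13=1·149331+44218=193549,  q_13=1·6859+2031=8890
→ (193549, 8890).  Check: 193549²=37461215401, 474·8890²=37461215400, difference 1.

193549 8890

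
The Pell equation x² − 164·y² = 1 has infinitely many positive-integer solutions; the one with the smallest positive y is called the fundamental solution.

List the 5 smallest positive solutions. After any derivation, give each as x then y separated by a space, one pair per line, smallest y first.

√164 → a₀=12, period (1,4,6,4,1,24); ℓ=6 even so k=5
i=0: a=12 ⇒ p=12, q=1
i=1: a=1 ⇒ p=13, q=1
i=2: a=4 ⇒ p=64, q=5
i=3: a=6 ⇒ p=397, q=31
i=4: a=4 ⇒ p=1652, q=129
i=5: a=1 ⇒ p=2049, q=160
fundamental: x₁=2049, y₁=160  (since 4198401 − 164·25600 = 1)
(2049+160√164)^2 = 8396801 + 655680√164
(2049+160√164)^3 = 34410088449 + 2686976480√164
(2049+160√164)^4 = 141012534067201 + 11011228959360√164
(2049+160√164)^5 = 577869330197301249 + 45124013588480800√164

2049 160
8396801 655680
34410088449 2686976480
141012534067201 11011228959360
577869330197301249 45124013588480800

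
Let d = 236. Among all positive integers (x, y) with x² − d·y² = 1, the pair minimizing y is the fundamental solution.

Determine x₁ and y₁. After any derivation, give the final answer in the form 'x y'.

[15; 2,1,3,5,1,6,1,5,3,1,2,30] for √236; ℓ=12 ⇒ convergent index 11
a_0=15:  p_0=15·1+0=15,  q_0=15·0+1=1
a_1=2:  p_1=2·15+1=31,  q_1=2·1+0=2
a_2=1:  p_2=1·31+15=46,  q_2=1·2+1=3
…
a_4=5:  p_4=5·169+46=891,  q_4=5·11+3=58
a_5=1:  p_5=1·891+169=1060,  q_5=1·58+11=69
a_6=6:  p_6=6·1060+891=7251,  q_6=6·69+58=472
a_7=1:  p_7=1·7251+1060=8311,  q_7=1·472+69=541
a_8=5:  p_8=5·8311+7251=48806,  q_8=5·541+472=3177
…
a_10=1:  p_10=1·154729+48806=203535,  q_10=1·10072+3177=13249
a_11=2:  p_11=2·203535+154729=561799,  q_11=2·13249+10072=36570
→ (561799, 36570).  Check: 561799²=315618116401, 236·36570²=315618116400, difference 1.

561799 36570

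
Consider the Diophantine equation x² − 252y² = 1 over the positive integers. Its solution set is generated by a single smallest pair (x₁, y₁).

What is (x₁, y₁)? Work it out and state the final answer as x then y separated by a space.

√252 → a₀=15, period (1,6,1,30); ℓ=4 even so k=3
a_0=15:  p_0=15·1+0=15,  q_0=15·0+1=1
a_1=1:  p_1=1·15+1=16,  q_1=1·1+0=1
a_2=6:  p_2=6·16+15=111,  q_2=6·1+1=7
a_3=1:  p_3=1·111+16=127,  q_3=1·7+1=8
(x₁, y₁) = (127, 8);  127² − 252·8² = 1 ✓

127 8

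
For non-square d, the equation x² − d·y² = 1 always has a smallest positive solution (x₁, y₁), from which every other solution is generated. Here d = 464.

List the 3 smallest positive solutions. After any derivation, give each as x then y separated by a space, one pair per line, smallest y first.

9801 455
192119201 8918910
3765920568201 174828473365

[21; 1,1,5,1,1,1,5,1,1,42] for √464; ℓ=10 ⇒ convergent index 9
i=0: a=21 ⇒ p=21, q=1
i=1: a=1 ⇒ p=22, q=1
i=2: a=1 ⇒ p=43, q=2
…
i=4: a=1 ⇒ p=280, q=13
…
i=6: a=1 ⇒ p=797, q=37
i=7: a=5 ⇒ p=4502, q=209
i=8: a=1 ⇒ p=5299, q=246
i=9: a=1 ⇒ p=9801, q=455
→ (9801, 455).  Check: 9801²=96059601, 464·455²=96059600, difference 1.
n=2: (9801,455)∘(9801,455) = (9801·9801+464·455·455, 9801·455+455·9801) = (192119201,8918910)
n=3: (192119201,8918910)∘(9801,455) = (9801·192119201+464·455·8918910, 9801·8918910+455·192119201) = (3765920568201,174828473365)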